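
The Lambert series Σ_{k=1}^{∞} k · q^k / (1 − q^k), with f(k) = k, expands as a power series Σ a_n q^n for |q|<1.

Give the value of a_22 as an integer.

q^22  k|22↦f(k): 1:1 2:2 11:11 22:22  a_22=36

a_22 = 36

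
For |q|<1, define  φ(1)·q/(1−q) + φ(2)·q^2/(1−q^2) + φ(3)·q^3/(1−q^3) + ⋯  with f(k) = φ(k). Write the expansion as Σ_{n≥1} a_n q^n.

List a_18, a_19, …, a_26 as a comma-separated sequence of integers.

q^18  k|18↦φ(k): 18:6 9:6 6:2 3:2 2:1 1:1  a_18=18
d|19:{1,19}  Σφ=1+18=19
[q^20] φ(20)=8,φ(10)=4,φ(5)=4,φ(4)=2,φ(2)=1,φ(1)=1 ⇒ 20
d|21:{21,7,3,1}  Σφ=12+6+2+1=21
d|22:{1,2,11,22}  Σφ=1+1+10+10=22
[q^23] φ(1)=1,φ(23)=22 ⇒ 23
[q^24] φ(24)=8,φ(12)=4,φ(8)=4,φ(6)=2,φ(4)=2,φ(3)=2,φ(2)=1,φ(1)=1 ⇒ 24
d|25:{1,5,25}  Σφ=1+4+20=25
q^26  k|26↦φ(k): 26:12 13:12 2:1 1:1  a_26=26

18, 19, 20, 21, 22, 23, 24, 25, 26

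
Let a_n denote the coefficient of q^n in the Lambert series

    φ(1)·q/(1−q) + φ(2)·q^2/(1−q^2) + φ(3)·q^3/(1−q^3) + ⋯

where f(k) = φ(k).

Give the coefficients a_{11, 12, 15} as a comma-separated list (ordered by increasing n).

q^11  k|11↦φ(k): 1:1 11:10  a_11=11
d|12:{1,2,3,4,6,12}  Σφ=1+1+2+2+2+4=12
[q^15] φ(15)=8,φ(5)=4,φ(3)=2,φ(1)=1 ⇒ 15

11, 12, 15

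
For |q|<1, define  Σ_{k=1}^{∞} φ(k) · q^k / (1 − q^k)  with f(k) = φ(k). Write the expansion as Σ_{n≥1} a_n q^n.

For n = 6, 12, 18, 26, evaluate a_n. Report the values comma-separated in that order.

q^6  k|6↦φ(k): 6:2 3:2 2:1 1:1  a_6=6
q^12  k|12↦φ(k): 12:4 6:2 4:2 3:2 2:1 1:1  a_12=12
d|18:{18,9,6,3,2,1}  Σφ=6+6+2+2+1+1=18
d|26:{26,13,2,1}  Σφ=12+12+1+1=26

6, 12, 18, 26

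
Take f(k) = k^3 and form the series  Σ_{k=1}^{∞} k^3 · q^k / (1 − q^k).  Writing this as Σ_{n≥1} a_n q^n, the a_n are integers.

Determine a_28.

a_28 = 25112

d|28:{1,2,4,7,14,28}  Σf=1+8+64+343+2744+21952=25112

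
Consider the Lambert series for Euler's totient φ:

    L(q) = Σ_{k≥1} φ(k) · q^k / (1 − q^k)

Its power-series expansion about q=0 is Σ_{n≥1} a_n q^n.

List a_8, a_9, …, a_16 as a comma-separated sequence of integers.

d|8:{8,4,2,1}  Σφ=4+2+1+1=8
[q^9] φ(1)=1,φ(3)=2,φ(9)=6 ⇒ 9
d|10:{10,5,2,1}  Σφ=4+4+1+1=10
d|11:{1,11}  Σφ=1+10=11
q^12  k|12↦φ(k): 12:4 6:2 4:2 3:2 2:1 1:1  a_12=12
n=13: 1·13 13·1  φ→[1+12]=13
q^14  k|14↦φ(k): 14:6 7:6 2:1 1:1  a_14=14
n=15: 15·1 5·3 3·5 1·15  φ→[8+4+2+1]=15
n=16: 16·1 8·2 4·4 2·8 1·16  φ→[8+4+2+1+1]=16

8, 9, 10, 11, 12, 13, 14, 15, 16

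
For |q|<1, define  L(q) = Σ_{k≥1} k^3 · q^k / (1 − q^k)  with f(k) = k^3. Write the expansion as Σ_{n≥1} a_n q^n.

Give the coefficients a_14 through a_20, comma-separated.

3096, 3528, 4681, 4914, 6813, 6860, 9198

d|14:{14,7,2,1}  Σf=2744+343+8+1=3096
n=15: 1·15 3·5 5·3 15·1  f→[1+27+125+3375]=3528
d|16:{1,2,4,8,16}  Σf=1+8+64+512+4096=4681
n=17: 17·1 1·17  f→[4913+1]=4914
q^18  k|18↦f(k): 1:1 2:8 3:27 6:216 9:729 18:5832  a_18=6813
[q^19] f(1)=1,f(19)=6859 ⇒ 6860
d|20:{20,10,5,4,2,1}  Σf=8000+1000+125+64+8+1=9198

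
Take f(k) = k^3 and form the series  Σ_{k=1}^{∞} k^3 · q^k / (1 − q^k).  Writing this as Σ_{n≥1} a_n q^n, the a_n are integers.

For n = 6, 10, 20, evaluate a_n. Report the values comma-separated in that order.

d|6:{6,3,2,1}  Σf=216+27+8+1=252
n=10: 10·1 5·2 2·5 1·10  f→[1000+125+8+1]=1134
d|20:{1,2,4,5,10,20}  Σf=1+8+64+125+1000+8000=9198

252, 1134, 9198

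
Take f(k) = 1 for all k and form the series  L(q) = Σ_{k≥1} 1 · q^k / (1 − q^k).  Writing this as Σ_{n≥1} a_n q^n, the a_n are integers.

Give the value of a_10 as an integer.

a_10 = 4

q^10  k|10↦f(k): 1:1 2:1 5:1 10:1  a_10=4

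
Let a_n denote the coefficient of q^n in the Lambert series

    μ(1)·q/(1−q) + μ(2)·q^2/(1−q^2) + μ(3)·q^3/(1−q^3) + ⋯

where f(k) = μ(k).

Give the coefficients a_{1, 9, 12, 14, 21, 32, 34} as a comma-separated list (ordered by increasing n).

d|1:{1}  Σμ=1=1
n=9: 9·1 3·3 1·9  μ→[0+(-1)+1]=0
q^12  k|12↦μ(k): 12:0 6:1 4:0 3:-1 2:-1 1:1  a_12=0
[q^14] μ(14)=1,μ(7)=-1,μ(2)=-1,μ(1)=1 ⇒ 0
n=21: 21·1 7·3 3·7 1·21  μ→[1+(-1)+(-1)+1]=0
n=32: 32·1 16·2 8·4 4·8 2·16 1·32  μ→[0+0+0+0+(-1)+1]=0
q^34  k|34↦μ(k): 1:1 2:-1 17:-1 34:1  a_34=0

1, 0, 0, 0, 0, 0, 0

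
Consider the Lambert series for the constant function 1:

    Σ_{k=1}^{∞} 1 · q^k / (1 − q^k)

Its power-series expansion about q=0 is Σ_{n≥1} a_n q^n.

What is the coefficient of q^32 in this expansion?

a_32 = 6

[q^32] f(32)=1,f(16)=1,f(8)=1,f(4)=1,f(2)=1,f(1)=1 ⇒ 6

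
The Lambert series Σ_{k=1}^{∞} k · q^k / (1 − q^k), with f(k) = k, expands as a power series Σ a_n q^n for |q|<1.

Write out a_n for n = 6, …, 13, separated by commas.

12, 8, 15, 13, 18, 12, 28, 14

q^6  k|6↦f(k): 6:6 3:3 2:2 1:1  a_6=12
n=7: 7·1 1·7  f→[7+1]=8
n=8: 8·1 4·2 2·4 1·8  f→[8+4+2+1]=15
d|9:{9,3,1}  Σf=9+3+1=13
n=10: 10·1 5·2 2·5 1·10  f→[10+5+2+1]=18
d|11:{11,1}  Σf=11+1=12
n=12: 1·12 2·6 3·4 4·3 6·2 12·1  f→[1+2+3+4+6+12]=28
[q^13] f(13)=13,f(1)=1 ⇒ 14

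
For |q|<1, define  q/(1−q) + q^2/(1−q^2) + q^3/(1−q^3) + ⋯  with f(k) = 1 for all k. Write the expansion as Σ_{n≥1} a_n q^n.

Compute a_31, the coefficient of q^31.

n=31: 31·1 1·31  f→[1+1]=2

a_31 = 2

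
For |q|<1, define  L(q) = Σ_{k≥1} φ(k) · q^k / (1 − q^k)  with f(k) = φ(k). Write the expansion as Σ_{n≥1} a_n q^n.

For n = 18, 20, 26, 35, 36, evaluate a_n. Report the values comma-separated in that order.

[q^18] φ(18)=6,φ(9)=6,φ(6)=2,φ(3)=2,φ(2)=1,φ(1)=1 ⇒ 18
n=20: 1·20 2·10 4·5 5·4 10·2 20·1  φ→[1+1+2+4+4+8]=20
[q^26] φ(26)=12,φ(13)=12,φ(2)=1,φ(1)=1 ⇒ 26
n=35: 35·1 7·5 5·7 1·35  φ→[24+6+4+1]=35
q^36  k|36↦φ(k): 36:12 18:6 12:4 9:6 6:2 4:2 3:2 2:1 1:1  a_36=36

18, 20, 26, 35, 36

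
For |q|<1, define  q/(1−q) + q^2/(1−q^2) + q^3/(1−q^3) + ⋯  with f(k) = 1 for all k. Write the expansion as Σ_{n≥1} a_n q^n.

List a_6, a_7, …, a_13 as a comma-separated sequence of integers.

n=6: 6·1 3·2 2·3 1·6  f→[1+1+1+1]=4
n=7: 1·7 7·1  f→[1+1]=2
[q^8] f(1)=1,f(2)=1,f(4)=1,f(8)=1 ⇒ 4
[q^9] f(9)=1,f(3)=1,f(1)=1 ⇒ 3
[q^10] f(1)=1,f(2)=1,f(5)=1,f(10)=1 ⇒ 4
q^11  k|11↦f(k): 11:1 1:1  a_11=2
n=12: 1·12 2·6 3·4 4·3 6·2 12·1  f→[1+1+1+1+1+1]=6
n=13: 1·13 13·1  f→[1+1]=2

4, 2, 4, 3, 4, 2, 6, 2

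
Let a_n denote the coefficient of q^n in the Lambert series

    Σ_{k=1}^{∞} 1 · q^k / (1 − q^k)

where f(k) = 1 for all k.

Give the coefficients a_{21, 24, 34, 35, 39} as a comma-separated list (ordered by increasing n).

4, 8, 4, 4, 4

d|21:{1,3,7,21}  Σf=1+1+1+1=4
[q^24] f(1)=1,f(2)=1,f(3)=1,f(4)=1,f(6)=1,f(8)=1,f(12)=1,f(24)=1 ⇒ 8
[q^34] f(1)=1,f(2)=1,f(17)=1,f(34)=1 ⇒ 4
q^35  k|35↦f(k): 1:1 5:1 7:1 35:1  a_35=4
d|39:{1,3,13,39}  Σf=1+1+1+1=4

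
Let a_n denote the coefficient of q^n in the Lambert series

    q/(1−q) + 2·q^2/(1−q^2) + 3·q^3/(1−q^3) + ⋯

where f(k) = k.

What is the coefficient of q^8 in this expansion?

q^8  k|8↦f(k): 1:1 2:2 4:4 8:8  a_8=15

a_8 = 15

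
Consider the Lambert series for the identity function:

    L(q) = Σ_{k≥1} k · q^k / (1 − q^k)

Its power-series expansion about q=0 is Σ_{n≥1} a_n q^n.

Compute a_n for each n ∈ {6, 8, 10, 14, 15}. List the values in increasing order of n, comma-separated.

q^6  k|6↦f(k): 6:6 3:3 2:2 1:1  a_6=12
d|8:{8,4,2,1}  Σf=8+4+2+1=15
d|10:{10,5,2,1}  Σf=10+5+2+1=18
n=14: 14·1 7·2 2·7 1·14  f→[14+7+2+1]=24
n=15: 1·15 3·5 5·3 15·1  f→[1+3+5+15]=24

12, 15, 18, 24, 24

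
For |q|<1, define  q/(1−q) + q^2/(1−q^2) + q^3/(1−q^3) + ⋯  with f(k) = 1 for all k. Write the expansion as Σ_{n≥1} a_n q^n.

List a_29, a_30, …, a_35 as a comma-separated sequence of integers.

q^29  k|29↦f(k): 1:1 29:1  a_29=2
n=30: 30·1 15·2 10·3 6·5 5·6 3·10 2·15 1·30  f→[1+1+1+1+1+1+1+1]=8
[q^31] f(31)=1,f(1)=1 ⇒ 2
n=32: 1·32 2·16 4·8 8·4 16·2 32·1  f→[1+1+1+1+1+1]=6
q^33  k|33↦f(k): 33:1 11:1 3:1 1:1  a_33=4
d|34:{1,2,17,34}  Σf=1+1+1+1=4
n=35: 35·1 7·5 5·7 1·35  f→[1+1+1+1]=4

2, 8, 2, 6, 4, 4, 4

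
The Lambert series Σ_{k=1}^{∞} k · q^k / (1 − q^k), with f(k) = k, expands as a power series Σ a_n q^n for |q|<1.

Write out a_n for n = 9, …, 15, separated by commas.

13, 18, 12, 28, 14, 24, 24

n=9: 1·9 3·3 9·1  f→[1+3+9]=13
q^10  k|10↦f(k): 1:1 2:2 5:5 10:10  a_10=18
n=11: 1·11 11·1  f→[1+11]=12
[q^12] f(1)=1,f(2)=2,f(3)=3,f(4)=4,f(6)=6,f(12)=12 ⇒ 28
d|13:{1,13}  Σf=1+13=14
q^14  k|14↦f(k): 14:14 7:7 2:2 1:1  a_14=24
n=15: 15·1 5·3 3·5 1·15  f→[15+5+3+1]=24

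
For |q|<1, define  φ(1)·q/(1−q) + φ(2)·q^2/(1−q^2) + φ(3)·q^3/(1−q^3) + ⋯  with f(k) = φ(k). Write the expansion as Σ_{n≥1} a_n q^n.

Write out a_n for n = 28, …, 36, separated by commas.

n=28: 28·1 14·2 7·4 4·7 2·14 1·28  φ→[12+6+6+2+1+1]=28
[q^29] φ(29)=28,φ(1)=1 ⇒ 29
d|30:{30,15,10,6,5,3,2,1}  Σφ=8+8+4+2+4+2+1+1=30
d|31:{1,31}  Σφ=1+30=31
[q^32] φ(32)=16,φ(16)=8,φ(8)=4,φ(4)=2,φ(2)=1,φ(1)=1 ⇒ 32
n=33: 33·1 11·3 3·11 1·33  φ→[20+10+2+1]=33
d|34:{34,17,2,1}  Σφ=16+16+1+1=34
n=35: 35·1 7·5 5·7 1·35  φ→[24+6+4+1]=35
q^36  k|36↦φ(k): 1:1 2:1 3:2 4:2 6:2 9:6 12:4 18:6 36:12  a_36=36

28, 29, 30, 31, 32, 33, 34, 35, 36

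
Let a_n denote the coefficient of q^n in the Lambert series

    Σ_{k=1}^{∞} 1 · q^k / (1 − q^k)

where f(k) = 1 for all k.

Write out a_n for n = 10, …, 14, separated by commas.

4, 2, 6, 2, 4

n=10: 10·1 5·2 2·5 1·10  f→[1+1+1+1]=4
[q^11] f(1)=1,f(11)=1 ⇒ 2
n=12: 12·1 6·2 4·3 3·4 2·6 1·12  f→[1+1+1+1+1+1]=6
q^13  k|13↦f(k): 1:1 13:1  a_13=2
q^14  k|14↦f(k): 1:1 2:1 7:1 14:1  a_14=4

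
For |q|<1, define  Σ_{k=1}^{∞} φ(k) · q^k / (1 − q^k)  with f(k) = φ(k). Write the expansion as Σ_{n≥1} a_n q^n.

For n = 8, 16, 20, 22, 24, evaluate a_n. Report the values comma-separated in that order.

d|8:{8,4,2,1}  Σφ=4+2+1+1=8
[q^16] φ(16)=8,φ(8)=4,φ(4)=2,φ(2)=1,φ(1)=1 ⇒ 16
d|20:{20,10,5,4,2,1}  Σφ=8+4+4+2+1+1=20
n=22: 22·1 11·2 2·11 1·22  φ→[10+10+1+1]=22
q^24  k|24↦φ(k): 24:8 12:4 8:4 6:2 4:2 3:2 2:1 1:1  a_24=24

8, 16, 20, 22, 24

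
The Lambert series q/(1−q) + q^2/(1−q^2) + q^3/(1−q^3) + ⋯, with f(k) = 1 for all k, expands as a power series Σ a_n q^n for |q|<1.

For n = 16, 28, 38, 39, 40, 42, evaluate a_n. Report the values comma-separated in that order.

5, 6, 4, 4, 8, 8

n=16: 16·1 8·2 4·4 2·8 1·16  f→[1+1+1+1+1]=5
q^28  k|28↦f(k): 28:1 14:1 7:1 4:1 2:1 1:1  a_28=6
n=38: 38·1 19·2 2·19 1·38  f→[1+1+1+1]=4
n=39: 39·1 13·3 3·13 1·39  f→[1+1+1+1]=4
d|40:{40,20,10,8,5,4,2,1}  Σf=1+1+1+1+1+1+1+1=8
d|42:{1,2,3,6,7,14,21,42}  Σf=1+1+1+1+1+1+1+1=8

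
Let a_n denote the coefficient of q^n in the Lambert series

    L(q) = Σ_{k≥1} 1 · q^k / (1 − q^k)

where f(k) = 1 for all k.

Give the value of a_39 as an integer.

a_39 = 4

d|39:{39,13,3,1}  Σf=1+1+1+1=4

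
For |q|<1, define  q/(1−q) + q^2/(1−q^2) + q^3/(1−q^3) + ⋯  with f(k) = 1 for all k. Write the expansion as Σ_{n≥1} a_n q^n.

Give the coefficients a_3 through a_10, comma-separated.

2, 3, 2, 4, 2, 4, 3, 4

d|3:{3,1}  Σf=1+1=2
d|4:{4,2,1}  Σf=1+1+1=3
q^5  k|5↦f(k): 5:1 1:1  a_5=2
q^6  k|6↦f(k): 1:1 2:1 3:1 6:1  a_6=4
d|7:{1,7}  Σf=1+1=2
d|8:{1,2,4,8}  Σf=1+1+1+1=4
d|9:{9,3,1}  Σf=1+1+1=3
[q^10] f(10)=1,f(5)=1,f(2)=1,f(1)=1 ⇒ 4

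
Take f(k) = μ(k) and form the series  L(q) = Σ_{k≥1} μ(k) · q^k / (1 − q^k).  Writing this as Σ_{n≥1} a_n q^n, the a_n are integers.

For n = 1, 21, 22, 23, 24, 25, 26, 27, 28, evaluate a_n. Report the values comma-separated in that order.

[q^1] μ(1)=1 ⇒ 1
d|21:{1,3,7,21}  Σμ=1+(-1)+(-1)+1=0
[q^22] μ(1)=1,μ(2)=-1,μ(11)=-1,μ(22)=1 ⇒ 0
d|23:{23,1}  Σμ=(-1)+1=0
[q^24] μ(24)=0,μ(12)=0,μ(8)=0,μ(6)=1,μ(4)=0,μ(3)=-1,μ(2)=-1,μ(1)=1 ⇒ 0
n=25: 1·25 5·5 25·1  μ→[1+(-1)+0]=0
[q^26] μ(26)=1,μ(13)=-1,μ(2)=-1,μ(1)=1 ⇒ 0
d|27:{27,9,3,1}  Σμ=0+0+(-1)+1=0
[q^28] μ(28)=0,μ(14)=1,μ(7)=-1,μ(4)=0,μ(2)=-1,μ(1)=1 ⇒ 0

1, 0, 0, 0, 0, 0, 0, 0, 0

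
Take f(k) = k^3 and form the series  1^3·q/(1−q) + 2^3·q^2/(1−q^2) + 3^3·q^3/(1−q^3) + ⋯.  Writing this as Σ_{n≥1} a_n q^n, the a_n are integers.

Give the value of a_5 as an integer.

a_5 = 126

q^5  k|5↦f(k): 5:125 1:1  a_5=126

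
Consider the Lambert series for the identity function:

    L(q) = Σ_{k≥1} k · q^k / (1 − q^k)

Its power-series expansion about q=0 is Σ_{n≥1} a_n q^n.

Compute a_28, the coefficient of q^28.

n=28: 1·28 2·14 4·7 7·4 14·2 28·1  f→[1+2+4+7+14+28]=56

a_28 = 56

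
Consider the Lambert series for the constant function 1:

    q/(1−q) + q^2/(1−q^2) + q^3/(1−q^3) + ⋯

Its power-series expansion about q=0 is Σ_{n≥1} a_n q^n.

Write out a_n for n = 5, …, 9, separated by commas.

2, 4, 2, 4, 3

q^5  k|5↦f(k): 1:1 5:1  a_5=2
q^6  k|6↦f(k): 6:1 3:1 2:1 1:1  a_6=4
q^7  k|7↦f(k): 1:1 7:1  a_7=2
d|8:{1,2,4,8}  Σf=1+1+1+1=4
d|9:{1,3,9}  Σf=1+1+1=3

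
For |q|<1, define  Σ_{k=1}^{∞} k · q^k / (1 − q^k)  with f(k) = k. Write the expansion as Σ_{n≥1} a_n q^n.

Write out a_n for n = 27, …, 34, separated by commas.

40, 56, 30, 72, 32, 63, 48, 54

d|27:{1,3,9,27}  Σf=1+3+9+27=40
d|28:{1,2,4,7,14,28}  Σf=1+2+4+7+14+28=56
n=29: 29·1 1·29  f→[29+1]=30
d|30:{30,15,10,6,5,3,2,1}  Σf=30+15+10+6+5+3+2+1=72
q^31  k|31↦f(k): 31:31 1:1  a_31=32
[q^32] f(32)=32,f(16)=16,f(8)=8,f(4)=4,f(2)=2,f(1)=1 ⇒ 63
d|33:{33,11,3,1}  Σf=33+11+3+1=48
n=34: 1·34 2·17 17·2 34·1  f→[1+2+17+34]=54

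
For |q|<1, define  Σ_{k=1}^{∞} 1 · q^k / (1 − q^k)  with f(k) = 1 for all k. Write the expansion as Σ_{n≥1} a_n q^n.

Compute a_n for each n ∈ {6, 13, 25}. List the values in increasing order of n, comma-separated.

[q^6] f(6)=1,f(3)=1,f(2)=1,f(1)=1 ⇒ 4
[q^13] f(13)=1,f(1)=1 ⇒ 2
q^25  k|25↦f(k): 1:1 5:1 25:1  a_25=3

4, 2, 3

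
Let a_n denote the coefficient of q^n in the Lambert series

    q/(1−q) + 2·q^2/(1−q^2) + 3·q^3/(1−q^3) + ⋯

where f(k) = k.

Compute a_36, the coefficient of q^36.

a_36 = 91

n=36: 1·36 2·18 3·12 4·9 6·6 9·4 12·3 18·2 36·1  f→[1+2+3+4+6+9+12+18+36]=91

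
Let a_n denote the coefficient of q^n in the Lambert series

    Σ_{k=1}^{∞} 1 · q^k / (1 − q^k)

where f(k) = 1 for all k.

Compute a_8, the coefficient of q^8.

[q^8] f(1)=1,f(2)=1,f(4)=1,f(8)=1 ⇒ 4

a_8 = 4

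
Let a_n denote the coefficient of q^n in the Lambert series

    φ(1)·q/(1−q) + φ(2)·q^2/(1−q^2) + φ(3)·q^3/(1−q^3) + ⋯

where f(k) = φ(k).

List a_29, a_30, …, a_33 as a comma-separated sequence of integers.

n=29: 1·29 29·1  φ→[1+28]=29
n=30: 30·1 15·2 10·3 6·5 5·6 3·10 2·15 1·30  φ→[8+8+4+2+4+2+1+1]=30
n=31: 1·31 31·1  φ→[1+30]=31
[q^32] φ(1)=1,φ(2)=1,φ(4)=2,φ(8)=4,φ(16)=8,φ(32)=16 ⇒ 32
d|33:{1,3,11,33}  Σφ=1+2+10+20=33

29, 30, 31, 32, 33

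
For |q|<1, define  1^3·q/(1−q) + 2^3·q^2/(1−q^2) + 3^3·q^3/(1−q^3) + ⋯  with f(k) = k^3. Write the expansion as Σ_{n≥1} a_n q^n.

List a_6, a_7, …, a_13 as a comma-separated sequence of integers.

252, 344, 585, 757, 1134, 1332, 2044, 2198

q^6  k|6↦f(k): 6:216 3:27 2:8 1:1  a_6=252
[q^7] f(7)=343,f(1)=1 ⇒ 344
q^8  k|8↦f(k): 8:512 4:64 2:8 1:1  a_8=585
[q^9] f(9)=729,f(3)=27,f(1)=1 ⇒ 757
q^10  k|10↦f(k): 10:1000 5:125 2:8 1:1  a_10=1134
d|11:{11,1}  Σf=1331+1=1332
n=12: 1·12 2·6 3·4 4·3 6·2 12·1  f→[1+8+27+64+216+1728]=2044
d|13:{1,13}  Σf=1+2197=2198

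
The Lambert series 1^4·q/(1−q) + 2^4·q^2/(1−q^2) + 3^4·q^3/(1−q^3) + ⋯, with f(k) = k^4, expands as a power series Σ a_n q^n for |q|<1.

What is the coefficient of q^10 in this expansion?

q^10  k|10↦f(k): 1:1 2:16 5:625 10:10000  a_10=10642

a_10 = 10642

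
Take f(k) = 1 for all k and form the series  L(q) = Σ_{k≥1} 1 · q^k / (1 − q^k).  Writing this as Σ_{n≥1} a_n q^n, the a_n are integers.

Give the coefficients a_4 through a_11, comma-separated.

3, 2, 4, 2, 4, 3, 4, 2

d|4:{1,2,4}  Σf=1+1+1=3
q^5  k|5↦f(k): 5:1 1:1  a_5=2
n=6: 1·6 2·3 3·2 6·1  f→[1+1+1+1]=4
[q^7] f(7)=1,f(1)=1 ⇒ 2
n=8: 1·8 2·4 4·2 8·1  f→[1+1+1+1]=4
q^9  k|9↦f(k): 1:1 3:1 9:1  a_9=3
n=10: 10·1 5·2 2·5 1·10  f→[1+1+1+1]=4
d|11:{1,11}  Σf=1+1=2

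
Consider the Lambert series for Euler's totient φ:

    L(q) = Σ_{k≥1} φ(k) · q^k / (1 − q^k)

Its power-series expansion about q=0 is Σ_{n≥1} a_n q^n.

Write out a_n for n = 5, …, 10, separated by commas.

[q^5] φ(1)=1,φ(5)=4 ⇒ 5
n=6: 1·6 2·3 3·2 6·1  φ→[1+1+2+2]=6
d|7:{7,1}  Σφ=6+1=7
d|8:{8,4,2,1}  Σφ=4+2+1+1=8
[q^9] φ(1)=1,φ(3)=2,φ(9)=6 ⇒ 9
q^10  k|10↦φ(k): 1:1 2:1 5:4 10:4  a_10=10

5, 6, 7, 8, 9, 10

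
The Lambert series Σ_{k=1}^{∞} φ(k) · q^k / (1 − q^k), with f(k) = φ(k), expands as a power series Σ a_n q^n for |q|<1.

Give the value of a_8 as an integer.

n=8: 1·8 2·4 4·2 8·1  φ→[1+1+2+4]=8

a_8 = 8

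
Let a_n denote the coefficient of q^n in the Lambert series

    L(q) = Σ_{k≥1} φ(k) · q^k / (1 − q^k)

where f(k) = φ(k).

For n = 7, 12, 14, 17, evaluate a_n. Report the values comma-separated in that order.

[q^7] φ(7)=6,φ(1)=1 ⇒ 7
[q^12] φ(1)=1,φ(2)=1,φ(3)=2,φ(4)=2,φ(6)=2,φ(12)=4 ⇒ 12
d|14:{14,7,2,1}  Σφ=6+6+1+1=14
n=17: 1·17 17·1  φ→[1+16]=17

7, 12, 14, 17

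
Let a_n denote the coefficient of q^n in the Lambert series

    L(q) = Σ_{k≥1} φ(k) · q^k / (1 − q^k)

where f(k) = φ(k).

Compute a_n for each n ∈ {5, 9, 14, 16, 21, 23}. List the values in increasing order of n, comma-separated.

n=5: 5·1 1·5  φ→[4+1]=5
n=9: 1·9 3·3 9·1  φ→[1+2+6]=9
n=14: 14·1 7·2 2·7 1·14  φ→[6+6+1+1]=14
[q^16] φ(16)=8,φ(8)=4,φ(4)=2,φ(2)=1,φ(1)=1 ⇒ 16
n=21: 21·1 7·3 3·7 1·21  φ→[12+6+2+1]=21
n=23: 1·23 23·1  φ→[1+22]=23

5, 9, 14, 16, 21, 23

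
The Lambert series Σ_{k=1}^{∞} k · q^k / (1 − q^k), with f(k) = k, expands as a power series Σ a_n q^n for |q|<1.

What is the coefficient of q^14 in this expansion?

d|14:{14,7,2,1}  Σf=14+7+2+1=24

a_14 = 24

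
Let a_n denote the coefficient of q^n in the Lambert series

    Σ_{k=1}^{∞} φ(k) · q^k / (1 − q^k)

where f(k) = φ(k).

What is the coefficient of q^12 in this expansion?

[q^12] φ(1)=1,φ(2)=1,φ(3)=2,φ(4)=2,φ(6)=2,φ(12)=4 ⇒ 12

a_12 = 12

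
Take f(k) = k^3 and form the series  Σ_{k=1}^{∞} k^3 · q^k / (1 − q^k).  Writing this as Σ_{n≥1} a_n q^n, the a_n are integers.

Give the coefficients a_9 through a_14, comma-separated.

757, 1134, 1332, 2044, 2198, 3096

d|9:{9,3,1}  Σf=729+27+1=757
[q^10] f(1)=1,f(2)=8,f(5)=125,f(10)=1000 ⇒ 1134
q^11  k|11↦f(k): 1:1 11:1331  a_11=1332
q^12  k|12↦f(k): 12:1728 6:216 4:64 3:27 2:8 1:1  a_12=2044
q^13  k|13↦f(k): 1:1 13:2197  a_13=2198
d|14:{1,2,7,14}  Σf=1+8+343+2744=3096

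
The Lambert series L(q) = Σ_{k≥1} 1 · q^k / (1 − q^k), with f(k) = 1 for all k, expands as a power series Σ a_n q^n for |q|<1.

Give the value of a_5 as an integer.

a_5 = 2

[q^5] f(5)=1,f(1)=1 ⇒ 2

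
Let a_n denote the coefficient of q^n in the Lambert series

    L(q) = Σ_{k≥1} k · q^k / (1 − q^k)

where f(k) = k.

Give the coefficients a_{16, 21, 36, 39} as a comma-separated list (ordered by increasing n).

31, 32, 91, 56

[q^16] f(1)=1,f(2)=2,f(4)=4,f(8)=8,f(16)=16 ⇒ 31
q^21  k|21↦f(k): 21:21 7:7 3:3 1:1  a_21=32
d|36:{36,18,12,9,6,4,3,2,1}  Σf=36+18+12+9+6+4+3+2+1=91
[q^39] f(39)=39,f(13)=13,f(3)=3,f(1)=1 ⇒ 56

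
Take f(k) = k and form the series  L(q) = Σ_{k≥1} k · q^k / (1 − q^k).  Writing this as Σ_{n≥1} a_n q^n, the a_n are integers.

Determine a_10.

a_10 = 18

n=10: 1·10 2·5 5·2 10·1  f→[1+2+5+10]=18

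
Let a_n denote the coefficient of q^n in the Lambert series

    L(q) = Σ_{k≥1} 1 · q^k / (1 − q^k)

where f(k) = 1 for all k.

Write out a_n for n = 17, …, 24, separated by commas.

[q^17] f(17)=1,f(1)=1 ⇒ 2
q^18  k|18↦f(k): 18:1 9:1 6:1 3:1 2:1 1:1  a_18=6
n=19: 19·1 1·19  f→[1+1]=2
d|20:{20,10,5,4,2,1}  Σf=1+1+1+1+1+1=6
n=21: 21·1 7·3 3·7 1·21  f→[1+1+1+1]=4
n=22: 22·1 11·2 2·11 1·22  f→[1+1+1+1]=4
q^23  k|23↦f(k): 23:1 1:1  a_23=2
[q^24] f(1)=1,f(2)=1,f(3)=1,f(4)=1,f(6)=1,f(8)=1,f(12)=1,f(24)=1 ⇒ 8

2, 6, 2, 6, 4, 4, 2, 8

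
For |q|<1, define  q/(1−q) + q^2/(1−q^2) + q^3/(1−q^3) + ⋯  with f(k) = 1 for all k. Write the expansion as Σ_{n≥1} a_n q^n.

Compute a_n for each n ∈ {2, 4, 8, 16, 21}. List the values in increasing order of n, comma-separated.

2, 3, 4, 5, 4

q^2  k|2↦f(k): 1:1 2:1  a_2=2
n=4: 1·4 2·2 4·1  f→[1+1+1]=3
q^8  k|8↦f(k): 1:1 2:1 4:1 8:1  a_8=4
[q^16] f(1)=1,f(2)=1,f(4)=1,f(8)=1,f(16)=1 ⇒ 5
q^21  k|21↦f(k): 1:1 3:1 7:1 21:1  a_21=4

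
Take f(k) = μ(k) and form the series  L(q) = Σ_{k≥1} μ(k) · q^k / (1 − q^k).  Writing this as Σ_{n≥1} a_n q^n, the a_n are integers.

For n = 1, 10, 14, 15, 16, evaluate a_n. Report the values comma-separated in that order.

1, 0, 0, 0, 0

d|1:{1}  Σμ=1=1
n=10: 1·10 2·5 5·2 10·1  μ→[1+(-1)+(-1)+1]=0
n=14: 14·1 7·2 2·7 1·14  μ→[1+(-1)+(-1)+1]=0
d|15:{1,3,5,15}  Σμ=1+(-1)+(-1)+1=0
n=16: 1·16 2·8 4·4 8·2 16·1  μ→[1+(-1)+0+0+0]=0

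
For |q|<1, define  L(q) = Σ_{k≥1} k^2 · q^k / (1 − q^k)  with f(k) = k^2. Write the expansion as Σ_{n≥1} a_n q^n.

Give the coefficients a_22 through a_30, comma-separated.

610, 530, 850, 651, 850, 820, 1050, 842, 1300

d|22:{1,2,11,22}  Σf=1+4+121+484=610
d|23:{23,1}  Σf=529+1=530
[q^24] f(24)=576,f(12)=144,f(8)=64,f(6)=36,f(4)=16,f(3)=9,f(2)=4,f(1)=1 ⇒ 850
q^25  k|25↦f(k): 25:625 5:25 1:1  a_25=651
[q^26] f(1)=1,f(2)=4,f(13)=169,f(26)=676 ⇒ 850
n=27: 27·1 9·3 3·9 1·27  f→[729+81+9+1]=820
d|28:{28,14,7,4,2,1}  Σf=784+196+49+16+4+1=1050
d|29:{1,29}  Σf=1+841=842
n=30: 30·1 15·2 10·3 6·5 5·6 3·10 2·15 1·30  f→[900+225+100+36+25+9+4+1]=1300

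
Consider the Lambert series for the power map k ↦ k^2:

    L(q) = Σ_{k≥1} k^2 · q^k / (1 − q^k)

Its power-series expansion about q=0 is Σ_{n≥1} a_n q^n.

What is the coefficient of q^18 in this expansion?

q^18  k|18↦f(k): 1:1 2:4 3:9 6:36 9:81 18:324  a_18=455

a_18 = 455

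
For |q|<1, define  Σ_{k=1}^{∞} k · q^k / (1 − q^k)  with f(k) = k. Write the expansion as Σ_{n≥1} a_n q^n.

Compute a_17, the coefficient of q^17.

d|17:{17,1}  Σf=17+1=18

a_17 = 18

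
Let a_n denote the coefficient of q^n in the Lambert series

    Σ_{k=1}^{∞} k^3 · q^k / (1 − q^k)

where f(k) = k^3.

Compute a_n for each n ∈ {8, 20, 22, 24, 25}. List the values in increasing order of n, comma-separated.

d|8:{8,4,2,1}  Σf=512+64+8+1=585
n=20: 20·1 10·2 5·4 4·5 2·10 1·20  f→[8000+1000+125+64+8+1]=9198
n=22: 1·22 2·11 11·2 22·1  f→[1+8+1331+10648]=11988
n=24: 24·1 12·2 8·3 6·4 4·6 3·8 2·12 1·24  f→[13824+1728+512+216+64+27+8+1]=16380
[q^25] f(1)=1,f(5)=125,f(25)=15625 ⇒ 15751

585, 9198, 11988, 16380, 15751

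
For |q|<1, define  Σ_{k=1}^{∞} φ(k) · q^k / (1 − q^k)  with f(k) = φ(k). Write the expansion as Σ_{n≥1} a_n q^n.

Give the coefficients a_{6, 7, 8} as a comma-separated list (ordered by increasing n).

q^6  k|6↦φ(k): 6:2 3:2 2:1 1:1  a_6=6
n=7: 7·1 1·7  φ→[6+1]=7
q^8  k|8↦φ(k): 8:4 4:2 2:1 1:1  a_8=8

6, 7, 8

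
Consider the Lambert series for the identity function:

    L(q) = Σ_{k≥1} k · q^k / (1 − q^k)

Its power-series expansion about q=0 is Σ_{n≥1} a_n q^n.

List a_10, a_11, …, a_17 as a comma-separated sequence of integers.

q^10  k|10↦f(k): 1:1 2:2 5:5 10:10  a_10=18
[q^11] f(1)=1,f(11)=11 ⇒ 12
d|12:{12,6,4,3,2,1}  Σf=12+6+4+3+2+1=28
n=13: 13·1 1·13  f→[13+1]=14
q^14  k|14↦f(k): 14:14 7:7 2:2 1:1  a_14=24
d|15:{1,3,5,15}  Σf=1+3+5+15=24
d|16:{1,2,4,8,16}  Σf=1+2+4+8+16=31
q^17  k|17↦f(k): 1:1 17:17  a_17=18

18, 12, 28, 14, 24, 24, 31, 18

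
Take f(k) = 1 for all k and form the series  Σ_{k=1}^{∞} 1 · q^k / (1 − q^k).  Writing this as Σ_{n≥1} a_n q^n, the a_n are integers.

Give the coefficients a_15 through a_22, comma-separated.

4, 5, 2, 6, 2, 6, 4, 4

d|15:{1,3,5,15}  Σf=1+1+1+1=4
n=16: 16·1 8·2 4·4 2·8 1·16  f→[1+1+1+1+1]=5
[q^17] f(17)=1,f(1)=1 ⇒ 2
q^18  k|18↦f(k): 1:1 2:1 3:1 6:1 9:1 18:1  a_18=6
n=19: 19·1 1·19  f→[1+1]=2
[q^20] f(1)=1,f(2)=1,f(4)=1,f(5)=1,f(10)=1,f(20)=1 ⇒ 6
d|21:{1,3,7,21}  Σf=1+1+1+1=4
[q^22] f(22)=1,f(11)=1,f(2)=1,f(1)=1 ⇒ 4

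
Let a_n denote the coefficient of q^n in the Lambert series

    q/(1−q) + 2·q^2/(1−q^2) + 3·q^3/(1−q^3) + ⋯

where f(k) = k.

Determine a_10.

n=10: 10·1 5·2 2·5 1·10  f→[10+5+2+1]=18

a_10 = 18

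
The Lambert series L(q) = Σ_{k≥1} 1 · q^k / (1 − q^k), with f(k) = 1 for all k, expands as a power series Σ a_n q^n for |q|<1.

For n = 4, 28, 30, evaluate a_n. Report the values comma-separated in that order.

[q^4] f(1)=1,f(2)=1,f(4)=1 ⇒ 3
q^28  k|28↦f(k): 1:1 2:1 4:1 7:1 14:1 28:1  a_28=6
q^30  k|30↦f(k): 1:1 2:1 3:1 5:1 6:1 10:1 15:1 30:1  a_30=8

3, 6, 8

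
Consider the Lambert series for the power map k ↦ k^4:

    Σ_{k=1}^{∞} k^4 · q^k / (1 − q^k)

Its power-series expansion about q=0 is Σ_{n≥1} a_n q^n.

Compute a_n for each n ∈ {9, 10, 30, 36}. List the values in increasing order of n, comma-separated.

[q^9] f(1)=1,f(3)=81,f(9)=6561 ⇒ 6643
n=10: 1·10 2·5 5·2 10·1  f→[1+16+625+10000]=10642
[q^30] f(30)=810000,f(15)=50625,f(10)=10000,f(6)=1296,f(5)=625,f(3)=81,f(2)=16,f(1)=1 ⇒ 872644
q^36  k|36↦f(k): 1:1 2:16 3:81 4:256 6:1296 9:6561 12:20736 18:104976 36:1679616  a_36=1813539

6643, 10642, 872644, 1813539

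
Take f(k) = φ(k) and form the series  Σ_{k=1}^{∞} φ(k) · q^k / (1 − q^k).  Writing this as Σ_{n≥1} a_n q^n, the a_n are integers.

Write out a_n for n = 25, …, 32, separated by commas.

d|25:{1,5,25}  Σφ=1+4+20=25
[q^26] φ(1)=1,φ(2)=1,φ(13)=12,φ(26)=12 ⇒ 26
n=27: 27·1 9·3 3·9 1·27  φ→[18+6+2+1]=27
d|28:{28,14,7,4,2,1}  Σφ=12+6+6+2+1+1=28
[q^29] φ(1)=1,φ(29)=28 ⇒ 29
n=30: 30·1 15·2 10·3 6·5 5·6 3·10 2·15 1·30  φ→[8+8+4+2+4+2+1+1]=30
[q^31] φ(1)=1,φ(31)=30 ⇒ 31
n=32: 32·1 16·2 8·4 4·8 2·16 1·32  φ→[16+8+4+2+1+1]=32

25, 26, 27, 28, 29, 30, 31, 32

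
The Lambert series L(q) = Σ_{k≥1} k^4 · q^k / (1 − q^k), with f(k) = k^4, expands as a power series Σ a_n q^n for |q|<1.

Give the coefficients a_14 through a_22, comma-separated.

d|14:{14,7,2,1}  Σf=38416+2401+16+1=40834
[q^15] f(1)=1,f(3)=81,f(5)=625,f(15)=50625 ⇒ 51332
n=16: 16·1 8·2 4·4 2·8 1·16  f→[65536+4096+256+16+1]=69905
d|17:{17,1}  Σf=83521+1=83522
n=18: 1·18 2·9 3·6 6·3 9·2 18·1  f→[1+16+81+1296+6561+104976]=112931
[q^19] f(1)=1,f(19)=130321 ⇒ 130322
q^20  k|20↦f(k): 20:160000 10:10000 5:625 4:256 2:16 1:1  a_20=170898
[q^21] f(1)=1,f(3)=81,f(7)=2401,f(21)=194481 ⇒ 196964
[q^22] f(1)=1,f(2)=16,f(11)=14641,f(22)=234256 ⇒ 248914

40834, 51332, 69905, 83522, 112931, 130322, 170898, 196964, 248914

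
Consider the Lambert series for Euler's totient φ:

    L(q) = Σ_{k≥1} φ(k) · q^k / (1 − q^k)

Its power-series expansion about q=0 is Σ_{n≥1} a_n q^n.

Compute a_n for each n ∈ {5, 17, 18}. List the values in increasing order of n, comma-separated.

d|5:{5,1}  Σφ=4+1=5
q^17  k|17↦φ(k): 1:1 17:16  a_17=17
q^18  k|18↦φ(k): 18:6 9:6 6:2 3:2 2:1 1:1  a_18=18

5, 17, 18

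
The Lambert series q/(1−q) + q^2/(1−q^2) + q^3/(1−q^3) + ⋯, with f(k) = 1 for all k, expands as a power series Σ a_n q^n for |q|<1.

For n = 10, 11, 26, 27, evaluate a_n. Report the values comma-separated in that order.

4, 2, 4, 4

q^10  k|10↦f(k): 10:1 5:1 2:1 1:1  a_10=4
q^11  k|11↦f(k): 11:1 1:1  a_11=2
[q^26] f(26)=1,f(13)=1,f(2)=1,f(1)=1 ⇒ 4
q^27  k|27↦f(k): 27:1 9:1 3:1 1:1  a_27=4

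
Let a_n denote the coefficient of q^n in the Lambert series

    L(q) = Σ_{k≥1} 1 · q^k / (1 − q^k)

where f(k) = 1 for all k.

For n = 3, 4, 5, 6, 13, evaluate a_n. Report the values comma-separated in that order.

[q^3] f(1)=1,f(3)=1 ⇒ 2
d|4:{1,2,4}  Σf=1+1+1=3
d|5:{5,1}  Σf=1+1=2
q^6  k|6↦f(k): 6:1 3:1 2:1 1:1  a_6=4
[q^13] f(1)=1,f(13)=1 ⇒ 2

2, 3, 2, 4, 2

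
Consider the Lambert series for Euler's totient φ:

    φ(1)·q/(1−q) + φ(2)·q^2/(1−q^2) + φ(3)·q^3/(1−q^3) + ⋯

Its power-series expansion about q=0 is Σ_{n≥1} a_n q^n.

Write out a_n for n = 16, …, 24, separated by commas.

d|16:{16,8,4,2,1}  Σφ=8+4+2+1+1=16
n=17: 1·17 17·1  φ→[1+16]=17
q^18  k|18↦φ(k): 1:1 2:1 3:2 6:2 9:6 18:6  a_18=18
d|19:{1,19}  Σφ=1+18=19
[q^20] φ(1)=1,φ(2)=1,φ(4)=2,φ(5)=4,φ(10)=4,φ(20)=8 ⇒ 20
[q^21] φ(1)=1,φ(3)=2,φ(7)=6,φ(21)=12 ⇒ 21
n=22: 22·1 11·2 2·11 1·22  φ→[10+10+1+1]=22
d|23:{1,23}  Σφ=1+22=23
q^24  k|24↦φ(k): 24:8 12:4 8:4 6:2 4:2 3:2 2:1 1:1  a_24=24

16, 17, 18, 19, 20, 21, 22, 23, 24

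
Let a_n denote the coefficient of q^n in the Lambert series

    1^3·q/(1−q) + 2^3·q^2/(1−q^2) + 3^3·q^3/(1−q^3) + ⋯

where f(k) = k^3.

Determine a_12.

a_12 = 2044

n=12: 1·12 2·6 3·4 4·3 6·2 12·1  f→[1+8+27+64+216+1728]=2044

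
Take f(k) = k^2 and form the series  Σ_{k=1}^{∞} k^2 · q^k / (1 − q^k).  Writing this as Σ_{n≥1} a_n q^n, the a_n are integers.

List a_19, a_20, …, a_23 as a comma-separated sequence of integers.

n=19: 19·1 1·19  f→[361+1]=362
[q^20] f(1)=1,f(2)=4,f(4)=16,f(5)=25,f(10)=100,f(20)=400 ⇒ 546
d|21:{21,7,3,1}  Σf=441+49+9+1=500
n=22: 22·1 11·2 2·11 1·22  f→[484+121+4+1]=610
[q^23] f(1)=1,f(23)=529 ⇒ 530

362, 546, 500, 610, 530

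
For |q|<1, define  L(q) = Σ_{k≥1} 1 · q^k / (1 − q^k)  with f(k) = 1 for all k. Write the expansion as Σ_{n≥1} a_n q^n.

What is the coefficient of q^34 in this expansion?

d|34:{34,17,2,1}  Σf=1+1+1+1=4

a_34 = 4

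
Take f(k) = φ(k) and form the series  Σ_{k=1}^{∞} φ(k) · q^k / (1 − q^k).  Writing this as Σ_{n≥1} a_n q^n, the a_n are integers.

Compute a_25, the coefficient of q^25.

n=25: 25·1 5·5 1·25  φ→[20+4+1]=25

a_25 = 25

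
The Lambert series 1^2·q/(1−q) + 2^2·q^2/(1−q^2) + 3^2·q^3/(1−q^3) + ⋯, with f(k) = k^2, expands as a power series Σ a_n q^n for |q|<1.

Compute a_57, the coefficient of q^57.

[q^57] f(57)=3249,f(19)=361,f(3)=9,f(1)=1 ⇒ 3620

a_57 = 3620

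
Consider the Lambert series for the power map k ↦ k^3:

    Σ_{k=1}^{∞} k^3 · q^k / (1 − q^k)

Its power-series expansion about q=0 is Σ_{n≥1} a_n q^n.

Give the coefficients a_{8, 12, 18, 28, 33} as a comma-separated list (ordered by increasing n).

n=8: 1·8 2·4 4·2 8·1  f→[1+8+64+512]=585
q^12  k|12↦f(k): 12:1728 6:216 4:64 3:27 2:8 1:1  a_12=2044
q^18  k|18↦f(k): 1:1 2:8 3:27 6:216 9:729 18:5832  a_18=6813
q^28  k|28↦f(k): 1:1 2:8 4:64 7:343 14:2744 28:21952  a_28=25112
n=33: 33·1 11·3 3·11 1·33  f→[35937+1331+27+1]=37296

585, 2044, 6813, 25112, 37296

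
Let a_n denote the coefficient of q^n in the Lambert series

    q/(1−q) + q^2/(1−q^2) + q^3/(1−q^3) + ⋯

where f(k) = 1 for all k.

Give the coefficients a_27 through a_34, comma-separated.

d|27:{27,9,3,1}  Σf=1+1+1+1=4
[q^28] f(28)=1,f(14)=1,f(7)=1,f(4)=1,f(2)=1,f(1)=1 ⇒ 6
q^29  k|29↦f(k): 1:1 29:1  a_29=2
d|30:{30,15,10,6,5,3,2,1}  Σf=1+1+1+1+1+1+1+1=8
d|31:{1,31}  Σf=1+1=2
n=32: 1·32 2·16 4·8 8·4 16·2 32·1  f→[1+1+1+1+1+1]=6
q^33  k|33↦f(k): 1:1 3:1 11:1 33:1  a_33=4
[q^34] f(1)=1,f(2)=1,f(17)=1,f(34)=1 ⇒ 4

4, 6, 2, 8, 2, 6, 4, 4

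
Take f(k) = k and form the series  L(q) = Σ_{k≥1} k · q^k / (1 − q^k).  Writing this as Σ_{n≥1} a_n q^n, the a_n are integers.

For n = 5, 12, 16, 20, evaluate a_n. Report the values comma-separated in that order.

n=5: 5·1 1·5  f→[5+1]=6
[q^12] f(12)=12,f(6)=6,f(4)=4,f(3)=3,f(2)=2,f(1)=1 ⇒ 28
[q^16] f(16)=16,f(8)=8,f(4)=4,f(2)=2,f(1)=1 ⇒ 31
[q^20] f(1)=1,f(2)=2,f(4)=4,f(5)=5,f(10)=10,f(20)=20 ⇒ 42

6, 28, 31, 42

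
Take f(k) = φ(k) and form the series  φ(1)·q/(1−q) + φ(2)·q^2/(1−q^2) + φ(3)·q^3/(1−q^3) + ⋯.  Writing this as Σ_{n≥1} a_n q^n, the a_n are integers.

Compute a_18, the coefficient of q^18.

[q^18] φ(1)=1,φ(2)=1,φ(3)=2,φ(6)=2,φ(9)=6,φ(18)=6 ⇒ 18

a_18 = 18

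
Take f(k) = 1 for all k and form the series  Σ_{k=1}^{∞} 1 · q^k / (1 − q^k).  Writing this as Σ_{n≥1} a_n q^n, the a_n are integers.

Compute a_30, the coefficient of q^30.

d|30:{1,2,3,5,6,10,15,30}  Σf=1+1+1+1+1+1+1+1=8

a_30 = 8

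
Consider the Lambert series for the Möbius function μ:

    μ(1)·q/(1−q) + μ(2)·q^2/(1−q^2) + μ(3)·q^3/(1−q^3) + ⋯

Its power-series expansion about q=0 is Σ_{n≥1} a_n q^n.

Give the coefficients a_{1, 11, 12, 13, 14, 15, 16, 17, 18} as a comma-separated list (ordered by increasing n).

n=1: 1·1  μ→[1]=1
[q^11] μ(1)=1,μ(11)=-1 ⇒ 0
n=12: 1·12 2·6 3·4 4·3 6·2 12·1  μ→[1+(-1)+(-1)+0+1+0]=0
n=13: 13·1 1·13  μ→[(-1)+1]=0
[q^14] μ(1)=1,μ(2)=-1,μ(7)=-1,μ(14)=1 ⇒ 0
d|15:{1,3,5,15}  Σμ=1+(-1)+(-1)+1=0
q^16  k|16↦μ(k): 1:1 2:-1 4:0 8:0 16:0  a_16=0
[q^17] μ(1)=1,μ(17)=-1 ⇒ 0
[q^18] μ(18)=0,μ(9)=0,μ(6)=1,μ(3)=-1,μ(2)=-1,μ(1)=1 ⇒ 0

1, 0, 0, 0, 0, 0, 0, 0, 0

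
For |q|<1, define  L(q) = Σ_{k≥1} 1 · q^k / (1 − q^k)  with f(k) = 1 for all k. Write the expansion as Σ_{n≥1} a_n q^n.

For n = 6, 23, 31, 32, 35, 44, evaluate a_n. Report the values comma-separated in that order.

4, 2, 2, 6, 4, 6

d|6:{6,3,2,1}  Σf=1+1+1+1=4
q^23  k|23↦f(k): 1:1 23:1  a_23=2
q^31  k|31↦f(k): 31:1 1:1  a_31=2
[q^32] f(1)=1,f(2)=1,f(4)=1,f(8)=1,f(16)=1,f(32)=1 ⇒ 6
n=35: 35·1 7·5 5·7 1·35  f→[1+1+1+1]=4
q^44  k|44↦f(k): 44:1 22:1 11:1 4:1 2:1 1:1  a_44=6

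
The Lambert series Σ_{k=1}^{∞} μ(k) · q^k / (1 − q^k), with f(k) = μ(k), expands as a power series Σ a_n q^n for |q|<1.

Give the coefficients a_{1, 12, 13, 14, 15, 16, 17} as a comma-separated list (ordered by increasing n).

q^1  k|1↦μ(k): 1:1  a_1=1
q^12  k|12↦μ(k): 1:1 2:-1 3:-1 4:0 6:1 12:0  a_12=0
q^13  k|13↦μ(k): 13:-1 1:1  a_13=0
[q^14] μ(14)=1,μ(7)=-1,μ(2)=-1,μ(1)=1 ⇒ 0
[q^15] μ(1)=1,μ(3)=-1,μ(5)=-1,μ(15)=1 ⇒ 0
q^16  k|16↦μ(k): 1:1 2:-1 4:0 8:0 16:0  a_16=0
n=17: 1·17 17·1  μ→[1+(-1)]=0

1, 0, 0, 0, 0, 0, 0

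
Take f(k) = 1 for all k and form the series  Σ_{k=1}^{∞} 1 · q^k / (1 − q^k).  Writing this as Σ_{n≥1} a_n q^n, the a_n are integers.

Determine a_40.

q^40  k|40↦f(k): 1:1 2:1 4:1 5:1 8:1 10:1 20:1 40:1  a_40=8

a_40 = 8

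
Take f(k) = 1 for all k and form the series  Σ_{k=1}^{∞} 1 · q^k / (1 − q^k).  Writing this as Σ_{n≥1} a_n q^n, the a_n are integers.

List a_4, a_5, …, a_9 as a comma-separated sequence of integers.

q^4  k|4↦f(k): 1:1 2:1 4:1  a_4=3
q^5  k|5↦f(k): 5:1 1:1  a_5=2
[q^6] f(6)=1,f(3)=1,f(2)=1,f(1)=1 ⇒ 4
[q^7] f(7)=1,f(1)=1 ⇒ 2
d|8:{1,2,4,8}  Σf=1+1+1+1=4
[q^9] f(9)=1,f(3)=1,f(1)=1 ⇒ 3

3, 2, 4, 2, 4, 3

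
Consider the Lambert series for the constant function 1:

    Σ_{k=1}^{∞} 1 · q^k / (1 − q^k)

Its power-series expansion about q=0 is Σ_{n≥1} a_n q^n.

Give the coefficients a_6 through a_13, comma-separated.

4, 2, 4, 3, 4, 2, 6, 2

q^6  k|6↦f(k): 6:1 3:1 2:1 1:1  a_6=4
[q^7] f(7)=1,f(1)=1 ⇒ 2
n=8: 8·1 4·2 2·4 1·8  f→[1+1+1+1]=4
[q^9] f(1)=1,f(3)=1,f(9)=1 ⇒ 3
[q^10] f(10)=1,f(5)=1,f(2)=1,f(1)=1 ⇒ 4
q^11  k|11↦f(k): 1:1 11:1  a_11=2
[q^12] f(12)=1,f(6)=1,f(4)=1,f(3)=1,f(2)=1,f(1)=1 ⇒ 6
q^13  k|13↦f(k): 1:1 13:1  a_13=2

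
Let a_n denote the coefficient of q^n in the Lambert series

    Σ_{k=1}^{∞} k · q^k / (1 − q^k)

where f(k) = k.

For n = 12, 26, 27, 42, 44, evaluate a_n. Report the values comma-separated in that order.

28, 42, 40, 96, 84

n=12: 1·12 2·6 3·4 4·3 6·2 12·1  f→[1+2+3+4+6+12]=28
d|26:{26,13,2,1}  Σf=26+13+2+1=42
q^27  k|27↦f(k): 27:27 9:9 3:3 1:1  a_27=40
q^42  k|42↦f(k): 42:42 21:21 14:14 7:7 6:6 3:3 2:2 1:1  a_42=96
[q^44] f(44)=44,f(22)=22,f(11)=11,f(4)=4,f(2)=2,f(1)=1 ⇒ 84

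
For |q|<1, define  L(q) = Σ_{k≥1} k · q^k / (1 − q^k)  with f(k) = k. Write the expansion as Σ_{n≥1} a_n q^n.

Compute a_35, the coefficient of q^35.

a_35 = 48

d|35:{1,5,7,35}  Σf=1+5+7+35=48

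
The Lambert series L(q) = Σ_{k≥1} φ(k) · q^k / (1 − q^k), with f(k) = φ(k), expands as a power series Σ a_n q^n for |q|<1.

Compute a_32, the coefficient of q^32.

n=32: 1·32 2·16 4·8 8·4 16·2 32·1  φ→[1+1+2+4+8+16]=32

a_32 = 32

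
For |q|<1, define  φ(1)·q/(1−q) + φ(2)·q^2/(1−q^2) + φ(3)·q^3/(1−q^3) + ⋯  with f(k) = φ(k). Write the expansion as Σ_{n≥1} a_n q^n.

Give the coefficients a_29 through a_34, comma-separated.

[q^29] φ(1)=1,φ(29)=28 ⇒ 29
n=30: 30·1 15·2 10·3 6·5 5·6 3·10 2·15 1·30  φ→[8+8+4+2+4+2+1+1]=30
[q^31] φ(1)=1,φ(31)=30 ⇒ 31
q^32  k|32↦φ(k): 32:16 16:8 8:4 4:2 2:1 1:1  a_32=32
d|33:{33,11,3,1}  Σφ=20+10+2+1=33
n=34: 34·1 17·2 2·17 1·34  φ→[16+16+1+1]=34

29, 30, 31, 32, 33, 34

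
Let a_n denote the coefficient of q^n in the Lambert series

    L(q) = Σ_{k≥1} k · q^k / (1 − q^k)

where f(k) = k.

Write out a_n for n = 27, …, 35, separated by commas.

40, 56, 30, 72, 32, 63, 48, 54, 48

d|27:{1,3,9,27}  Σf=1+3+9+27=40
[q^28] f(1)=1,f(2)=2,f(4)=4,f(7)=7,f(14)=14,f(28)=28 ⇒ 56
d|29:{1,29}  Σf=1+29=30
[q^30] f(30)=30,f(15)=15,f(10)=10,f(6)=6,f(5)=5,f(3)=3,f(2)=2,f(1)=1 ⇒ 72
n=31: 1·31 31·1  f→[1+31]=32
q^32  k|32↦f(k): 1:1 2:2 4:4 8:8 16:16 32:32  a_32=63
d|33:{1,3,11,33}  Σf=1+3+11+33=48
n=34: 1·34 2·17 17·2 34·1  f→[1+2+17+34]=54
[q^35] f(1)=1,f(5)=5,f(7)=7,f(35)=35 ⇒ 48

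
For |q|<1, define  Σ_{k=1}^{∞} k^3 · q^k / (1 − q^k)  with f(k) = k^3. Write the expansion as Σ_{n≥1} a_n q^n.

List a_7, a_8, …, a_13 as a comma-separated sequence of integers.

q^7  k|7↦f(k): 1:1 7:343  a_7=344
n=8: 8·1 4·2 2·4 1·8  f→[512+64+8+1]=585
q^9  k|9↦f(k): 1:1 3:27 9:729  a_9=757
n=10: 1·10 2·5 5·2 10·1  f→[1+8+125+1000]=1134
d|11:{11,1}  Σf=1331+1=1332
n=12: 1·12 2·6 3·4 4·3 6·2 12·1  f→[1+8+27+64+216+1728]=2044
n=13: 13·1 1·13  f→[2197+1]=2198

344, 585, 757, 1134, 1332, 2044, 2198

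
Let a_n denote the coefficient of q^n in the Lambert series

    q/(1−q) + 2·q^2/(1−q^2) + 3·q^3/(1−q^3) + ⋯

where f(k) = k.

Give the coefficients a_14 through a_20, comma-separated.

[q^14] f(1)=1,f(2)=2,f(7)=7,f(14)=14 ⇒ 24
q^15  k|15↦f(k): 1:1 3:3 5:5 15:15  a_15=24
n=16: 16·1 8·2 4·4 2·8 1·16  f→[16+8+4+2+1]=31
n=17: 1·17 17·1  f→[1+17]=18
[q^18] f(1)=1,f(2)=2,f(3)=3,f(6)=6,f(9)=9,f(18)=18 ⇒ 39
n=19: 1·19 19·1  f→[1+19]=20
d|20:{1,2,4,5,10,20}  Σf=1+2+4+5+10+20=42

24, 24, 31, 18, 39, 20, 42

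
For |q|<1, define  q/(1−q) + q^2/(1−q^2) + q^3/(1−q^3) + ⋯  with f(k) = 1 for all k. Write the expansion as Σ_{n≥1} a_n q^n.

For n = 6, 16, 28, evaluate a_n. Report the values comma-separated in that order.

4, 5, 6

q^6  k|6↦f(k): 6:1 3:1 2:1 1:1  a_6=4
[q^16] f(1)=1,f(2)=1,f(4)=1,f(8)=1,f(16)=1 ⇒ 5
d|28:{28,14,7,4,2,1}  Σf=1+1+1+1+1+1=6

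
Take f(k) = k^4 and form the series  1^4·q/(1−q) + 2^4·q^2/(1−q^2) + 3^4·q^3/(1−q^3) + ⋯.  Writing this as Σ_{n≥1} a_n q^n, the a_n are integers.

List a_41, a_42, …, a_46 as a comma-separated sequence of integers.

[q^41] f(41)=2825761,f(1)=1 ⇒ 2825762
n=42: 1·42 2·21 3·14 6·7 7·6 14·3 21·2 42·1  f→[1+16+81+1296+2401+38416+194481+3111696]=3348388
q^43  k|43↦f(k): 43:3418801 1:1  a_43=3418802
[q^44] f(44)=3748096,f(22)=234256,f(11)=14641,f(4)=256,f(2)=16,f(1)=1 ⇒ 3997266
q^45  k|45↦f(k): 1:1 3:81 5:625 9:6561 15:50625 45:4100625  a_45=4158518
[q^46] f(46)=4477456,f(23)=279841,f(2)=16,f(1)=1 ⇒ 4757314

2825762, 3348388, 3418802, 3997266, 4158518, 4757314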